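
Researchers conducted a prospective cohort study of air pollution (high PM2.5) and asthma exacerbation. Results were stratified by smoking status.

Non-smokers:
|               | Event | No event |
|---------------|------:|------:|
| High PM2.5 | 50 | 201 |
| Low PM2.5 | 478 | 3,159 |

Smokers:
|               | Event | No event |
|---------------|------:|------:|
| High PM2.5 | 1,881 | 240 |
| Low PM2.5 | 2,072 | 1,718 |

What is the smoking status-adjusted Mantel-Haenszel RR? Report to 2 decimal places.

RR_MH = Σ(aᵢ·n₀ᵢ/nᵢ) / Σ(cᵢ·n₁ᵢ/nᵢ), with n₁ᵢ = aᵢ+bᵢ (exposed), n₀ᵢ = cᵢ+dᵢ (unexposed), nᵢ = n₁ᵢ+n₀ᵢ.
Stratum 1 (Non-smokers): n₁ = 251, n₀ = 3637, n = 3888; a·n₀/n = 50·3637/3888 = 46.7721; c·n₁/n = 478·251/3888 = 30.8585
Stratum 2 (Smokers): n₁ = 2121, n₀ = 3790, n = 5911; a·n₀/n = 1881·3790/5911 = 1206.0548; c·n₁/n = 2072·2121/5911 = 743.4803
RR_MH = (46.7721 + 1206.0548) / (30.8585 + 743.4803) = 1252.8269 / 774.3388 = 1.61793

1.62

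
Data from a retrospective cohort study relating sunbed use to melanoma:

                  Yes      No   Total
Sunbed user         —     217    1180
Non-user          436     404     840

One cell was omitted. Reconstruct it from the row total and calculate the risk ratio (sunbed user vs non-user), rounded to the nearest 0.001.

The missing cell is in the exposed row: 1180 − 217 = 963.
So a = 963, b = 217, c = 436, d = 404.
RR = [a/(a+b)] / [c/(c+d)] = (963/1180) / (436/840) = 0.81610/0.51905 = 1.57231

1.572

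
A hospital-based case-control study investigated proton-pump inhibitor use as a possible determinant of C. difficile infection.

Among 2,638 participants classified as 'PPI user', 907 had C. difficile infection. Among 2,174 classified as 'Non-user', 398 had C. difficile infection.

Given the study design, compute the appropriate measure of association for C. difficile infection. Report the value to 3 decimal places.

From the description: a = 907, b = 1731, c = 398, d = 1776.
This is a hospital-based case-control study: participants were sampled on outcome status, so risks in the source population cannot be estimated directly — relative risk is not valid here. The odds ratio is the appropriate measure.
OR = (a·d)/(b·c) = (907 × 1776) / (1731 × 398) = 1610832 / 688938 = 2.33814

2.338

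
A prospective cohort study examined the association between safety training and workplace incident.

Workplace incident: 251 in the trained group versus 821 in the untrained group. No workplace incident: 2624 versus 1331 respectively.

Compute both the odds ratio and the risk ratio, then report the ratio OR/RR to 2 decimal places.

From the description: a = 251, b = 2624, c = 821, d = 1331.
OR = (251·1331)/(2624·821) = 334081/2154304 = 0.15508
Risk in exposed = 251/2875 = 0.08730; risk in unexposed = 821/2152 = 0.38151; RR = 0.22884
OR/RR = 0.15508 / 0.22884 = 0.67766
The outcome is not rare, so the OR lies further from 1 than the RR.

0.68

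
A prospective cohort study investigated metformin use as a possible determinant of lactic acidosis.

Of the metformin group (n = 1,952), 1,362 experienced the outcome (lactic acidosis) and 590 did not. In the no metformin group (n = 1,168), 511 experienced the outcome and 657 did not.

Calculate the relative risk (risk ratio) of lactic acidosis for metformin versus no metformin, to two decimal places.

From the description: a = 1362, b = 590, c = 511, d = 657.
Risk in exposed = 1362/1952 = 0.69775; risk in unexposed = 511/1168 = 0.43750.
RR = 0.69775 / 0.43750 = 1.59485
The risk among the exposed is 1.59 times that among the unexposed.

1.59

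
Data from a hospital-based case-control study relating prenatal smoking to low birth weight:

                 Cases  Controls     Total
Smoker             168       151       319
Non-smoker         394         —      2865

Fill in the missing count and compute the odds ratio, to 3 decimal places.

6.978

The missing cell is in the unexposed row: 2865 − 394 = 2471.
So a = 168, b = 151, c = 394, d = 2471.
OR = (a·d)/(b·c) = (168 × 2471) / (151 × 394) = 415128 / 59494 = 6.97764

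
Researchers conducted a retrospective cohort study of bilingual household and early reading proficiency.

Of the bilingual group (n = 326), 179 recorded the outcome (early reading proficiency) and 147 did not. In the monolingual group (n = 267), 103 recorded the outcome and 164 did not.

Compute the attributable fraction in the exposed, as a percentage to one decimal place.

From the description: a = 179, b = 147, c = 103, d = 164.
Risk in exposed = 179/326 = 0.54908; risk in unexposed = 103/267 = 0.38577.
RR = 0.54908/0.38577 = 1.42334
AR% = (RR − 1)/RR × 100 = (1.42334 − 1)/1.42334 × 100 = 29.7428%

29.7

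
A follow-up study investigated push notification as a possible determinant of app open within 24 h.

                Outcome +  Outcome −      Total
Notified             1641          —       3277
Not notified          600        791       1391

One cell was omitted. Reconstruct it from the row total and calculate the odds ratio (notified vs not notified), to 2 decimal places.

The missing cell is in the exposed row: 3277 − 1641 = 1636.
So a = 1641, b = 1636, c = 600, d = 791.
OR = (a·d)/(b·c) = (1641 × 791) / (1636 × 600) = 1298031 / 981600 = 1.32236

1.32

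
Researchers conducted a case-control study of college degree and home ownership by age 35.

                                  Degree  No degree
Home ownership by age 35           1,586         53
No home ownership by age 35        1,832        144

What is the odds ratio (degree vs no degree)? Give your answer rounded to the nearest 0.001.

Reading the table with exposure as columns: a = 1586 (Degree, case), b = 1832 (Degree, non-case), c = 53 (No degree, case), d = 144.
OR = (a·d)/(b·c) = (1586 × 144) / (1832 × 53) = 228384 / 97096 = 2.35215
The odds of home ownership by age 35 are about 2.35 times as high in the degree group.

2.352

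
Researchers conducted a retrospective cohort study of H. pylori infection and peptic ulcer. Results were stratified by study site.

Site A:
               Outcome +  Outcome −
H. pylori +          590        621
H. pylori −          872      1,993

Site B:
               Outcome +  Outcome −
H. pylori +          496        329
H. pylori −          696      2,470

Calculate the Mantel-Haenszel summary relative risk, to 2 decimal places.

2.01

RR_MH = Σ(aᵢ·n₀ᵢ/nᵢ) / Σ(cᵢ·n₁ᵢ/nᵢ), with n₁ᵢ = aᵢ+bᵢ (exposed), n₀ᵢ = cᵢ+dᵢ (unexposed), nᵢ = n₁ᵢ+n₀ᵢ.
Stratum 1 (Site A): n₁ = 1211, n₀ = 2865, n = 4076; a·n₀/n = 590·2865/4076 = 414.7080; c·n₁/n = 872·1211/4076 = 259.0756
Stratum 2 (Site B): n₁ = 825, n₀ = 3166, n = 3991; a·n₀/n = 496·3166/3991 = 393.4693; c·n₁/n = 696·825/3991 = 143.8737
RR_MH = (414.7080 + 393.4693) / (259.0756 + 143.8737) = 808.1774 / 402.9493 = 2.00566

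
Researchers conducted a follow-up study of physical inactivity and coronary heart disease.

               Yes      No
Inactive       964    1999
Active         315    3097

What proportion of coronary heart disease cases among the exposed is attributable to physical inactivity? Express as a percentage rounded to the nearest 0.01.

71.62

Cells: a = 964, b = 1999, c = 315, d = 3097.
Risk in exposed = 964/2963 = 0.32535; risk in unexposed = 315/3412 = 0.09232.
RR = 0.32535/0.09232 = 3.52406
AR% = (RR − 1)/RR × 100 = (3.52406 − 1)/3.52406 × 100 = 71.6237%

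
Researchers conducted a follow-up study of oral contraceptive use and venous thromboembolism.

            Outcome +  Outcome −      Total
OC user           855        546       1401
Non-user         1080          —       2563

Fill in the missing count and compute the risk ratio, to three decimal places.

1.448

The missing cell is in the unexposed row: 2563 − 1080 = 1483.
So a = 855, b = 546, c = 1080, d = 1483.
RR = [a/(a+b)] / [c/(c+d)] = (855/1401) / (1080/2563) = 0.61028/0.42138 = 1.44828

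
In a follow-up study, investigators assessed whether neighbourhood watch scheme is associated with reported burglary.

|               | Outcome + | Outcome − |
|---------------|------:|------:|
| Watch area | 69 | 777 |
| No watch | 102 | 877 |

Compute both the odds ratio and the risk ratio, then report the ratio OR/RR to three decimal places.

0.975

Cells: a = 69, b = 777, c = 102, d = 877.
OR = (69·877)/(777·102) = 60513/79254 = 0.76353
Risk in exposed = 69/846 = 0.08156; risk in unexposed = 102/979 = 0.10419; RR = 0.78282
OR/RR = 0.76353 / 0.78282 = 0.97536
The outcome is not rare, so the OR lies further from 1 than the RR.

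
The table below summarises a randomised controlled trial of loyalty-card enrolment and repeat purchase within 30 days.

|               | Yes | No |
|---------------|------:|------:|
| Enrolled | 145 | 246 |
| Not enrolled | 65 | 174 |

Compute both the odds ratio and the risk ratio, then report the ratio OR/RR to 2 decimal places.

Cells: a = 145, b = 246, c = 65, d = 174.
OR = (145·174)/(246·65) = 25230/15990 = 1.57786
Risk in exposed = 145/391 = 0.37084; risk in unexposed = 65/239 = 0.27197; RR = 1.36356
OR/RR = 1.57786 / 1.36356 = 1.15716
The outcome is not rare, so the OR lies further from 1 than the RR.

1.16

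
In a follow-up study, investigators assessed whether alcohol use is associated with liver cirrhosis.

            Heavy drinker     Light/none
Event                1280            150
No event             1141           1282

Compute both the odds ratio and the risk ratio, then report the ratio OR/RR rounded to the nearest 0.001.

Reading the table with exposure as columns: a = 1280 (Heavy drinker, case), b = 1141 (Heavy drinker, non-case), c = 150 (Light/none, case), d = 1282.
OR = (1280·1282)/(1141·150) = 1640960/171150 = 9.58785
Risk in exposed = 1280/2421 = 0.52871; risk in unexposed = 150/1432 = 0.10475; RR = 5.04739
OR/RR = 9.58785 / 5.04739 = 1.89956
The outcome is not rare, so the OR lies further from 1 than the RR.

1.900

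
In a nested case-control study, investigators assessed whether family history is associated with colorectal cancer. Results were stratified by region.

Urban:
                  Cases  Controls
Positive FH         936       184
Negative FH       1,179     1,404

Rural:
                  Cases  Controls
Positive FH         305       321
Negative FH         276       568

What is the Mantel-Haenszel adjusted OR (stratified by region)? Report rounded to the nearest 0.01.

3.98

OR_MH = Σ(aᵢdᵢ/nᵢ) / Σ(bᵢcᵢ/nᵢ), where nᵢ is the stratum total.
Stratum 1 (Urban): n = 3703; a·d/n = 936·1404/3703 = 354.8863; b·c/n = 184·1179/3703 = 58.5839
Stratum 2 (Rural): n = 1470; a·d/n = 305·568/1470 = 117.8503; b·c/n = 321·276/1470 = 60.2694
OR_MH = (354.8863 + 117.8503) / (58.5839 + 60.2694) = 472.7366 / 118.8532 = 3.97748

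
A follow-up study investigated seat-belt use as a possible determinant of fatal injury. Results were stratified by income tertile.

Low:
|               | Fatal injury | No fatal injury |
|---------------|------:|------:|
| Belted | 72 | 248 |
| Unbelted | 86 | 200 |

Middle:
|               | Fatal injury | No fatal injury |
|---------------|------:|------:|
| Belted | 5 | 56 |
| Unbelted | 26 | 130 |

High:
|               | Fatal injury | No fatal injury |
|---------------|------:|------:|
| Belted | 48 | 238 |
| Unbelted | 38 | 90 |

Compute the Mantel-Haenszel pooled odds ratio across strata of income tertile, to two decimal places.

0.58

OR_MH = Σ(aᵢdᵢ/nᵢ) / Σ(bᵢcᵢ/nᵢ), where nᵢ is the stratum total.
Stratum 1 (Low): n = 606; a·d/n = 72·200/606 = 23.7624; b·c/n = 248·86/606 = 35.1947
Stratum 2 (Middle): n = 217; a·d/n = 5·130/217 = 2.9954; b·c/n = 56·26/217 = 6.7097
Stratum 3 (High): n = 414; a·d/n = 48·90/414 = 10.4348; b·c/n = 238·38/414 = 21.8454
OR_MH = (23.7624 + 2.9954 + 10.4348) / (35.1947 + 6.7097 + 21.8454) = 37.1926 / 63.7498 = 0.58341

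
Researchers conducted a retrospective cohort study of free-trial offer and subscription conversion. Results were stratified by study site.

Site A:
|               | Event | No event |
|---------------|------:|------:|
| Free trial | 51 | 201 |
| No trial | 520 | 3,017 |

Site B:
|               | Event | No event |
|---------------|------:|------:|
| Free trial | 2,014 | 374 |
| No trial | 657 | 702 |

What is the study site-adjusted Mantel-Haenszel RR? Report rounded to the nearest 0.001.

RR_MH = Σ(aᵢ·n₀ᵢ/nᵢ) / Σ(cᵢ·n₁ᵢ/nᵢ), with n₁ᵢ = aᵢ+bᵢ (exposed), n₀ᵢ = cᵢ+dᵢ (unexposed), nᵢ = n₁ᵢ+n₀ᵢ.
Stratum 1 (Site A): n₁ = 252, n₀ = 3537, n = 3789; a·n₀/n = 51·3537/3789 = 47.6081; c·n₁/n = 520·252/3789 = 34.5843
Stratum 2 (Site B): n₁ = 2388, n₀ = 1359, n = 3747; a·n₀/n = 2014·1359/3747 = 730.4580; c·n₁/n = 657·2388/3747 = 418.7126
RR_MH = (47.6081 + 730.4580) / (34.5843 + 418.7126) = 778.0660 / 453.2969 = 1.71646

1.716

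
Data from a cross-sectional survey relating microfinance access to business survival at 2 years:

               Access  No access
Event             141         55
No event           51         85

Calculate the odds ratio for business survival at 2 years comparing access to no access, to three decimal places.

Reading the table with exposure as columns: a = 141 (Access, case), b = 51 (Access, non-case), c = 55 (No access, case), d = 85.
OR = (a·d)/(b·c) = (141 × 85) / (51 × 55) = 11985 / 2805 = 4.27273
The odds of business survival at 2 years are about 4.27 times as high in the access group.

4.273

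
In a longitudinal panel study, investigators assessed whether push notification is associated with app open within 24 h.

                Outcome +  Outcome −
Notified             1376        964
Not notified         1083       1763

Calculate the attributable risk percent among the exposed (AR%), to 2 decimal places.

Cells: a = 1376, b = 964, c = 1083, d = 1763.
Risk in exposed = 1376/2340 = 0.58803; risk in unexposed = 1083/2846 = 0.38053.
RR = 0.58803/0.38053 = 1.54529
AR% = (RR − 1)/RR × 100 = (1.54529 − 1)/1.54529 × 100 = 35.2871%

35.29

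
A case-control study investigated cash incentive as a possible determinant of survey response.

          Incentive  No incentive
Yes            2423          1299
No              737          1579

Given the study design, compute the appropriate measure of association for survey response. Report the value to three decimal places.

3.996

Reading the table with exposure as columns: a = 2423 (Incentive, case), b = 737 (Incentive, non-case), c = 1299 (No incentive, case), d = 1579.
This is a case-control study: participants were sampled on outcome status, so risks in the source population cannot be estimated directly — relative risk is not valid here. The odds ratio is the appropriate measure.
OR = (a·d)/(b·c) = (2423 × 1579) / (737 × 1299) = 3825917 / 957363 = 3.99631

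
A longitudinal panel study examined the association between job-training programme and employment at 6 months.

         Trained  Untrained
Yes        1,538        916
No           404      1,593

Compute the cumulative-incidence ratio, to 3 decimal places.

2.169

Reading the table with exposure as columns: a = 1538 (Trained, case), b = 404 (Trained, non-case), c = 916 (Untrained, case), d = 1593.
Risk in exposed = 1538/1942 = 0.79197; risk in unexposed = 916/2509 = 0.36509.
RR = 0.79197 / 0.36509 = 2.16926
The risk among the exposed is 2.17 times that among the unexposed.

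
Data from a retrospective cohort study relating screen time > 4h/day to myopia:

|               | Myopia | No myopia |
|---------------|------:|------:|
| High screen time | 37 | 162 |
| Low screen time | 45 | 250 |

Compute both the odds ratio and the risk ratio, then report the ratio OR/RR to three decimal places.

1.041

Cells: a = 37, b = 162, c = 45, d = 250.
OR = (37·250)/(162·45) = 9250/7290 = 1.26886
Risk in exposed = 37/199 = 0.18593; risk in unexposed = 45/295 = 0.15254; RR = 1.21887
OR/RR = 1.26886 / 1.21887 = 1.04101
The outcome is not rare, so the OR lies further from 1 than the RR.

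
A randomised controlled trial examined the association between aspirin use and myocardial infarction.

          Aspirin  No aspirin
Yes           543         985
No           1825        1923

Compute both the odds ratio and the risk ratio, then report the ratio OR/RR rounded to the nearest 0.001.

0.858

Reading the table with exposure as columns: a = 543 (Aspirin, case), b = 1825 (Aspirin, non-case), c = 985 (No aspirin, case), d = 1923.
OR = (543·1923)/(1825·985) = 1044189/1797625 = 0.58087
Risk in exposed = 543/2368 = 0.22931; risk in unexposed = 985/2908 = 0.33872; RR = 0.67698
OR/RR = 0.58087 / 0.67698 = 0.85803
The outcome is not rare, so the OR lies further from 1 than the RR.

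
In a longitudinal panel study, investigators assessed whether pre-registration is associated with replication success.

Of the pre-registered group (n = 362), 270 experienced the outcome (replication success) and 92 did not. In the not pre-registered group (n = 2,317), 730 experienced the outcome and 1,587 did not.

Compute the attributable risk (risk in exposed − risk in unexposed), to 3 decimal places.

From the description: a = 270, b = 92, c = 730, d = 1587.
Risk in exposed = 270/362 = 0.745856; risk in unexposed = 730/2317 = 0.315063.
Risk difference = 0.745856 − 0.315063 = 0.430794

0.431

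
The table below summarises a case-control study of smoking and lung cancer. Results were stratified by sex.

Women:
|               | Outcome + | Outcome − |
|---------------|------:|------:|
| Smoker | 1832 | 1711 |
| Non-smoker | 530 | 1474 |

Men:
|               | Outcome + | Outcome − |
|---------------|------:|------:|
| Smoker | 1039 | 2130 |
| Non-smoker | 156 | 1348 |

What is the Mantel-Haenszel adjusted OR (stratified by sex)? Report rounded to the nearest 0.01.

3.35

OR_MH = Σ(aᵢdᵢ/nᵢ) / Σ(bᵢcᵢ/nᵢ), where nᵢ is the stratum total.
Stratum 1 (Women): n = 5547; a·d/n = 1832·1474/5547 = 486.8159; b·c/n = 1711·530/5547 = 163.4812
Stratum 2 (Men): n = 4673; a·d/n = 1039·1348/4673 = 299.7158; b·c/n = 2130·156/4673 = 71.1064
OR_MH = (486.8159 + 299.7158) / (163.4812 + 71.1064) = 786.5318 / 234.5875 = 3.35283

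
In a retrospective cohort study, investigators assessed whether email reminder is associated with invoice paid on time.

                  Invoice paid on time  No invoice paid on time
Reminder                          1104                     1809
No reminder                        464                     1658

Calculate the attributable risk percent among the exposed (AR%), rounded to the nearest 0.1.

Cells: a = 1104, b = 1809, c = 464, d = 1658.
Risk in exposed = 1104/2913 = 0.37899; risk in unexposed = 464/2122 = 0.21866.
RR = 0.37899/0.21866 = 1.73323
AR% = (RR − 1)/RR × 100 = (1.73323 − 1)/1.73323 × 100 = 42.3042%

42.3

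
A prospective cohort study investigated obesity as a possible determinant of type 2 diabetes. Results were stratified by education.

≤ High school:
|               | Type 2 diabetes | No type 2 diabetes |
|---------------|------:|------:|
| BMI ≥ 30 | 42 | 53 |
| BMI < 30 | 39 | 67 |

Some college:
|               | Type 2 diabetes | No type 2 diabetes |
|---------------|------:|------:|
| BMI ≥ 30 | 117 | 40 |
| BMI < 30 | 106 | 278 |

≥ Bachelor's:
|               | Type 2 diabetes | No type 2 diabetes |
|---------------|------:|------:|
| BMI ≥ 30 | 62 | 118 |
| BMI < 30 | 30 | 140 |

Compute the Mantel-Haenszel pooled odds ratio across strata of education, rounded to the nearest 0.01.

3.50

OR_MH = Σ(aᵢdᵢ/nᵢ) / Σ(bᵢcᵢ/nᵢ), where nᵢ is the stratum total.
Stratum 1 (≤ High school): n = 201; a·d/n = 42·67/201 = 14.0000; b·c/n = 53·39/201 = 10.2836
Stratum 2 (Some college): n = 541; a·d/n = 117·278/541 = 60.1220; b·c/n = 40·106/541 = 7.8373
Stratum 3 (≥ Bachelor's): n = 350; a·d/n = 62·140/350 = 24.8000; b·c/n = 118·30/350 = 10.1143
OR_MH = (14.0000 + 60.1220 + 24.8000) / (10.2836 + 7.8373 + 10.1143) = 98.9220 / 28.2352 = 3.50350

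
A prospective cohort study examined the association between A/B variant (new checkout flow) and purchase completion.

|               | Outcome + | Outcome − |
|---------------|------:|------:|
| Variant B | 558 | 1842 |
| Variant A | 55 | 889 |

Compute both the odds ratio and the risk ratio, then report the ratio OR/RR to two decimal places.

1.23

Cells: a = 558, b = 1842, c = 55, d = 889.
OR = (558·889)/(1842·55) = 496062/101310 = 4.89648
Risk in exposed = 558/2400 = 0.23250; risk in unexposed = 55/944 = 0.05826; RR = 3.99055
OR/RR = 4.89648 / 3.99055 = 1.22702
The outcome is not rare, so the OR lies further from 1 than the RR.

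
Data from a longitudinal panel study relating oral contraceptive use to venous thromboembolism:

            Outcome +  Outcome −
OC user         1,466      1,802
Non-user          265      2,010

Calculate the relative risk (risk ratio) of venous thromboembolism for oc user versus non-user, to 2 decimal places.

3.85

Cells: a = 1466, b = 1802, c = 265, d = 2010.
Risk in exposed = 1466/3268 = 0.44859; risk in unexposed = 265/2275 = 0.11648.
RR = 0.44859 / 0.11648 = 3.85112
The risk among the exposed is 3.85 times that among the unexposed.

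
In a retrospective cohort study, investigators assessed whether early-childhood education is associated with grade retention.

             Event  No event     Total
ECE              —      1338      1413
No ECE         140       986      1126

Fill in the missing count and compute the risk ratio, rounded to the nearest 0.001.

0.427

The missing cell is in the exposed row: 1413 − 1338 = 75.
So a = 75, b = 1338, c = 140, d = 986.
RR = [a/(a+b)] / [c/(c+d)] = (75/1413) / (140/1126) = 0.05308/0.12433 = 0.42690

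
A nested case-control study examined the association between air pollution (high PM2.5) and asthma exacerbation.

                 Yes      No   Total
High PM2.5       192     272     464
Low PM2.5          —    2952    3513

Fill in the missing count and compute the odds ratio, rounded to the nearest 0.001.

3.714

The missing cell is in the unexposed row: 3513 − 2952 = 561.
So a = 192, b = 272, c = 561, d = 2952.
OR = (a·d)/(b·c) = (192 × 2952) / (272 × 561) = 566784 / 152592 = 3.71438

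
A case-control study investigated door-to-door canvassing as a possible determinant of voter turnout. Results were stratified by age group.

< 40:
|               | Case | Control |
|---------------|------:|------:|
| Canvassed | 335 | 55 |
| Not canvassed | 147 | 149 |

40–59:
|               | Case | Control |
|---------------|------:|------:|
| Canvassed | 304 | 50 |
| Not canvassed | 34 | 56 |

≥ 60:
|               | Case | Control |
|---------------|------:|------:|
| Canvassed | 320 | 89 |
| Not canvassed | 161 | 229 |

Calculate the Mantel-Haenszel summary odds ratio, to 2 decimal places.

6.05

OR_MH = Σ(aᵢdᵢ/nᵢ) / Σ(bᵢcᵢ/nᵢ), where nᵢ is the stratum total.
Stratum 1 (< 40): n = 686; a·d/n = 335·149/686 = 72.7624; b·c/n = 55·147/686 = 11.7857
Stratum 2 (40–59): n = 444; a·d/n = 304·56/444 = 38.3423; b·c/n = 50·34/444 = 3.8288
Stratum 3 (≥ 60): n = 799; a·d/n = 320·229/799 = 91.7146; b·c/n = 89·161/799 = 17.9337
OR_MH = (72.7624 + 38.3423 + 91.7146) / (11.7857 + 3.8288 + 17.9337) = 202.8194 / 33.5482 = 6.04561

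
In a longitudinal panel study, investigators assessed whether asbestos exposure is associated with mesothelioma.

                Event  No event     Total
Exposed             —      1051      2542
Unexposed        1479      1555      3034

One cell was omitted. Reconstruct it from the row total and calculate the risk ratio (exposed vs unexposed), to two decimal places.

The missing cell is in the exposed row: 2542 − 1051 = 1491.
So a = 1491, b = 1051, c = 1479, d = 1555.
RR = [a/(a+b)] / [c/(c+d)] = (1491/2542) / (1479/3034) = 0.58655/0.48748 = 1.20323

1.20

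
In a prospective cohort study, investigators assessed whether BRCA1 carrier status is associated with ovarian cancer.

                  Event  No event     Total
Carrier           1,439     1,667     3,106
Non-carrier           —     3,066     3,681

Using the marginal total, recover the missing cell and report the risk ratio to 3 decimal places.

2.773

The missing cell is in the unexposed row: 3681 − 3066 = 615.
So a = 1439, b = 1667, c = 615, d = 3066.
RR = [a/(a+b)] / [c/(c+d)] = (1439/3106) / (615/3681) = 0.46330/0.16707 = 2.77300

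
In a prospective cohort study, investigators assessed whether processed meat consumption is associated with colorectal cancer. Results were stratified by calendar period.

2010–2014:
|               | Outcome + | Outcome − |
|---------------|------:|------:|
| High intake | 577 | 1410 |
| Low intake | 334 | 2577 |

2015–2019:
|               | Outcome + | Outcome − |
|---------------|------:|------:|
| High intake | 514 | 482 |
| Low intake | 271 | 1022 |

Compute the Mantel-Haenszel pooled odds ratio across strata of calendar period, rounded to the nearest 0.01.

OR_MH = Σ(aᵢdᵢ/nᵢ) / Σ(bᵢcᵢ/nᵢ), where nᵢ is the stratum total.
Stratum 1 (2010–2014): n = 4898; a·d/n = 577·2577/4898 = 303.5788; b·c/n = 1410·334/4898 = 96.1494
Stratum 2 (2015–2019): n = 2289; a·d/n = 514·1022/2289 = 229.4924; b·c/n = 482·271/2289 = 57.0651
OR_MH = (303.5788 + 229.4924) / (96.1494 + 57.0651) = 533.0712 / 153.2145 = 3.47925

3.48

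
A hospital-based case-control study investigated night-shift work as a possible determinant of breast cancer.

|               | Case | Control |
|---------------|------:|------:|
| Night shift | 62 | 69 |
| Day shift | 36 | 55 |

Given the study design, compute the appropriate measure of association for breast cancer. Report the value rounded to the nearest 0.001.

1.373

Cells: a = 62, b = 69, c = 36, d = 55.
This is a hospital-based case-control study: participants were sampled on outcome status, so risks in the source population cannot be estimated directly — relative risk is not valid here. The odds ratio is the appropriate measure.
OR = (a·d)/(b·c) = (62 × 55) / (69 × 36) = 3410 / 2484 = 1.37279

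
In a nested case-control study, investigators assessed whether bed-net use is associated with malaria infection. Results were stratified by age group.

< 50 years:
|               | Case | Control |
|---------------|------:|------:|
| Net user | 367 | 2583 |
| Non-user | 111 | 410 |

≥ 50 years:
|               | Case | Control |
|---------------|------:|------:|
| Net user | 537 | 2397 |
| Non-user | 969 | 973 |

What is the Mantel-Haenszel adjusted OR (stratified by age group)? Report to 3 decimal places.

0.269

OR_MH = Σ(aᵢdᵢ/nᵢ) / Σ(bᵢcᵢ/nᵢ), where nᵢ is the stratum total.
Stratum 1 (< 50 years): n = 3471; a·d/n = 367·410/3471 = 43.3506; b·c/n = 2583·111/3471 = 82.6024
Stratum 2 (≥ 50 years): n = 4876; a·d/n = 537·973/4876 = 107.1577; b·c/n = 2397·969/4876 = 476.3521
OR_MH = (43.3506 + 107.1577) / (82.6024 + 476.3521) = 150.5083 / 558.9546 = 0.26927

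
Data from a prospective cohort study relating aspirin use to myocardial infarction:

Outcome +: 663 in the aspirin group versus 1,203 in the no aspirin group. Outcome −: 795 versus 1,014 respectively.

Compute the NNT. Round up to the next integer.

12

Risk in treated group = 663/1458 = 0.45473; risk in control = 1203/2217 = 0.54263.
Absolute risk reduction = 0.54263 − 0.45473 = 0.08789
NNT = 1 / ARR = 1 / 0.08789 = 11.378 → round up → 12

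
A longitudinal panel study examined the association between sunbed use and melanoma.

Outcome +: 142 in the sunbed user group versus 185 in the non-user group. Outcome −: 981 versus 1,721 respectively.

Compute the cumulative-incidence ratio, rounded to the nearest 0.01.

1.30

From the description: a = 142, b = 981, c = 185, d = 1721.
Risk in exposed = 142/1123 = 0.12645; risk in unexposed = 185/1906 = 0.09706.
RR = 0.12645 / 0.09706 = 1.30275
The risk among the exposed is 1.30 times that among the unexposed.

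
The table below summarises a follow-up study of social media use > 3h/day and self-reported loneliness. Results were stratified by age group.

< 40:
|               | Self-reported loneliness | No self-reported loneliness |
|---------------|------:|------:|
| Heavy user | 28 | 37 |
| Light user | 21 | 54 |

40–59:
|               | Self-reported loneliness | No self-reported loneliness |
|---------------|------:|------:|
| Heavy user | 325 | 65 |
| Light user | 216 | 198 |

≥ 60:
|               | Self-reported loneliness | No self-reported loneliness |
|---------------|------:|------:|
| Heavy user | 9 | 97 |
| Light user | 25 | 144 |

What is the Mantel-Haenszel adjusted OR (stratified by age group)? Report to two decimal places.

3.00

OR_MH = Σ(aᵢdᵢ/nᵢ) / Σ(bᵢcᵢ/nᵢ), where nᵢ is the stratum total.
Stratum 1 (< 40): n = 140; a·d/n = 28·54/140 = 10.8000; b·c/n = 37·21/140 = 5.5500
Stratum 2 (40–59): n = 804; a·d/n = 325·198/804 = 80.0373; b·c/n = 65·216/804 = 17.4627
Stratum 3 (≥ 60): n = 275; a·d/n = 9·144/275 = 4.7127; b·c/n = 97·25/275 = 8.8182
OR_MH = (10.8000 + 80.0373 + 4.7127) / (5.5500 + 17.4627 + 8.8182) = 95.5500 / 31.8309 = 3.00180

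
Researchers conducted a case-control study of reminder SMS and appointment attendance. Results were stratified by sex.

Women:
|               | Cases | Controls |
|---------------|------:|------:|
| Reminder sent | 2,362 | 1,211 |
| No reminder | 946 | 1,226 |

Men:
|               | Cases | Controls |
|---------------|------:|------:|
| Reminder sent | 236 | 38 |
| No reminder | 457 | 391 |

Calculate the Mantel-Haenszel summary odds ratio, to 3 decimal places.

2.728

OR_MH = Σ(aᵢdᵢ/nᵢ) / Σ(bᵢcᵢ/nᵢ), where nᵢ is the stratum total.
Stratum 1 (Women): n = 5745; a·d/n = 2362·1226/5745 = 504.0578; b·c/n = 1211·946/5745 = 199.4092
Stratum 2 (Men): n = 1122; a·d/n = 236·391/1122 = 82.2424; b·c/n = 38·457/1122 = 15.4777
OR_MH = (504.0578 + 82.2424) / (199.4092 + 15.4777) = 586.3002 / 214.8869 = 2.72841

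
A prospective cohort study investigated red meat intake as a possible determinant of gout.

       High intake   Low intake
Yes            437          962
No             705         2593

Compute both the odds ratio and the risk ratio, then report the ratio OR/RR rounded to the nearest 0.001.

1.182

Reading the table with exposure as columns: a = 437 (High intake, case), b = 705 (High intake, non-case), c = 962 (Low intake, case), d = 2593.
OR = (437·2593)/(705·962) = 1133141/678210 = 1.67078
Risk in exposed = 437/1142 = 0.38266; risk in unexposed = 962/3555 = 0.27060; RR = 1.41410
OR/RR = 1.67078 / 1.41410 = 1.18152
The outcome is not rare, so the OR lies further from 1 than the RR.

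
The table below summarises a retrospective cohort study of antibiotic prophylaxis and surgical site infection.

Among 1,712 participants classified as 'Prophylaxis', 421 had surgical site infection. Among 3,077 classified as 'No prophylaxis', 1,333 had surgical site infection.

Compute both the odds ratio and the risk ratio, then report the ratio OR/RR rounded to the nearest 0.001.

0.752

From the description: a = 421, b = 1291, c = 1333, d = 1744.
OR = (421·1744)/(1291·1333) = 734224/1720903 = 0.42665
Risk in exposed = 421/1712 = 0.24591; risk in unexposed = 1333/3077 = 0.43321; RR = 0.56764
OR/RR = 0.42665 / 0.56764 = 0.75162
The outcome is not rare, so the OR lies further from 1 than the RR.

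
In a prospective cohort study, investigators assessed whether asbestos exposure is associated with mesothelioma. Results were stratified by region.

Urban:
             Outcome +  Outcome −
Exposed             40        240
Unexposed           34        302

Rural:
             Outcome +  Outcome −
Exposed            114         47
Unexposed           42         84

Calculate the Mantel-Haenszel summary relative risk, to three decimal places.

1.842

RR_MH = Σ(aᵢ·n₀ᵢ/nᵢ) / Σ(cᵢ·n₁ᵢ/nᵢ), with n₁ᵢ = aᵢ+bᵢ (exposed), n₀ᵢ = cᵢ+dᵢ (unexposed), nᵢ = n₁ᵢ+n₀ᵢ.
Stratum 1 (Urban): n₁ = 280, n₀ = 336, n = 616; a·n₀/n = 40·336/616 = 21.8182; c·n₁/n = 34·280/616 = 15.4545
Stratum 2 (Rural): n₁ = 161, n₀ = 126, n = 287; a·n₀/n = 114·126/287 = 50.0488; c·n₁/n = 42·161/287 = 23.5610
RR_MH = (21.8182 + 50.0488) / (15.4545 + 23.5610) = 71.8670 / 39.0155 = 1.84201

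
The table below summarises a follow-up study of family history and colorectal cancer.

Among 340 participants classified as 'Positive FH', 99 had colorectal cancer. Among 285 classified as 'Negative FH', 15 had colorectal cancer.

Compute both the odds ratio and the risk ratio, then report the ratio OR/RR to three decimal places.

1.337

From the description: a = 99, b = 241, c = 15, d = 270.
OR = (99·270)/(241·15) = 26730/3615 = 7.39419
Risk in exposed = 99/340 = 0.29118; risk in unexposed = 15/285 = 0.05263; RR = 5.53235
OR/RR = 7.39419 / 5.53235 = 1.33654
The outcome is not rare, so the OR lies further from 1 than the RR.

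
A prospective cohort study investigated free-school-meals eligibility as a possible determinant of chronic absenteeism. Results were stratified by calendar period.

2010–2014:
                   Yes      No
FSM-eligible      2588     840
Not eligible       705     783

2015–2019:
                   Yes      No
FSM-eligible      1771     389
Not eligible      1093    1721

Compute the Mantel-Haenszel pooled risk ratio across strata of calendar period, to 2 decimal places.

1.85

RR_MH = Σ(aᵢ·n₀ᵢ/nᵢ) / Σ(cᵢ·n₁ᵢ/nᵢ), with n₁ᵢ = aᵢ+bᵢ (exposed), n₀ᵢ = cᵢ+dᵢ (unexposed), nᵢ = n₁ᵢ+n₀ᵢ.
Stratum 1 (2010–2014): n₁ = 3428, n₀ = 1488, n = 4916; a·n₀/n = 2588·1488/4916 = 783.3491; c·n₁/n = 705·3428/4916 = 491.6070
Stratum 2 (2015–2019): n₁ = 2160, n₀ = 2814, n = 4974; a·n₀/n = 1771·2814/4974 = 1001.9288; c·n₁/n = 1093·2160/4974 = 474.6441
RR_MH = (783.3491 + 1001.9288) / (491.6070 + 474.6441) = 1785.2779 / 966.2511 = 1.84763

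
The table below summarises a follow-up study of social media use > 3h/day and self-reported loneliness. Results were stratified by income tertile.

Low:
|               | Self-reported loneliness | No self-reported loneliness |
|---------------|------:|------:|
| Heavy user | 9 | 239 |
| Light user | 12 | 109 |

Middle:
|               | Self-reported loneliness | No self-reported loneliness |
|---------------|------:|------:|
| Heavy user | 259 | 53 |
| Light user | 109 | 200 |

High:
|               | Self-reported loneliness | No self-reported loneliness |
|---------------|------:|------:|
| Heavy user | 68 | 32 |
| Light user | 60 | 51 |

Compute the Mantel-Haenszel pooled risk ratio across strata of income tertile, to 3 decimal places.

RR_MH = Σ(aᵢ·n₀ᵢ/nᵢ) / Σ(cᵢ·n₁ᵢ/nᵢ), with n₁ᵢ = aᵢ+bᵢ (exposed), n₀ᵢ = cᵢ+dᵢ (unexposed), nᵢ = n₁ᵢ+n₀ᵢ.
Stratum 1 (Low): n₁ = 248, n₀ = 121, n = 369; a·n₀/n = 9·121/369 = 2.9512; c·n₁/n = 12·248/369 = 8.0650
Stratum 2 (Middle): n₁ = 312, n₀ = 309, n = 621; a·n₀/n = 259·309/621 = 128.8744; c·n₁/n = 109·312/621 = 54.7633
Stratum 3 (High): n₁ = 100, n₀ = 111, n = 211; a·n₀/n = 68·111/211 = 35.7725; c·n₁/n = 60·100/211 = 28.4360
RR_MH = (2.9512 + 128.8744 + 35.7725) / (8.0650 + 54.7633 + 28.4360) = 167.5981 / 91.2643 = 1.83640

1.836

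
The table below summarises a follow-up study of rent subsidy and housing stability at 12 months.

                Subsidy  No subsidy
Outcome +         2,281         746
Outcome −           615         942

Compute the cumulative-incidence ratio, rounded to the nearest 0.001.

1.782

Reading the table with exposure as columns: a = 2281 (Subsidy, case), b = 615 (Subsidy, non-case), c = 746 (No subsidy, case), d = 942.
Risk in exposed = 2281/2896 = 0.78764; risk in unexposed = 746/1688 = 0.44194.
RR = 0.78764 / 0.44194 = 1.78222
The risk among the exposed is 1.78 times that among the unexposed.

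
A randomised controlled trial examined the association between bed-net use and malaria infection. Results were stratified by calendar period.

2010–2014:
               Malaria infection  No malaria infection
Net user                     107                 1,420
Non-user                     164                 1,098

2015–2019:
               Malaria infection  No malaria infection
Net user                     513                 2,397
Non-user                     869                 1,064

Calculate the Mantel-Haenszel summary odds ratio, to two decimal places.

OR_MH = Σ(aᵢdᵢ/nᵢ) / Σ(bᵢcᵢ/nᵢ), where nᵢ is the stratum total.
Stratum 1 (2010–2014): n = 2789; a·d/n = 107·1098/2789 = 42.1248; b·c/n = 1420·164/2789 = 83.4995
Stratum 2 (2015–2019): n = 4843; a·d/n = 513·1064/4843 = 112.7053; b·c/n = 2397·869/4843 = 430.1039
OR_MH = (42.1248 + 112.7053) / (83.4995 + 430.1039) = 154.8301 / 513.6033 = 0.30146

0.30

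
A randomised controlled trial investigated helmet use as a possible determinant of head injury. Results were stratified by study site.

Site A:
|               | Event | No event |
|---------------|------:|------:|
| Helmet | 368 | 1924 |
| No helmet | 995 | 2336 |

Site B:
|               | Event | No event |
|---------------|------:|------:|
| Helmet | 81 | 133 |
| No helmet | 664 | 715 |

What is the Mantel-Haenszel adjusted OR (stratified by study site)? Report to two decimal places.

0.48

OR_MH = Σ(aᵢdᵢ/nᵢ) / Σ(bᵢcᵢ/nᵢ), where nᵢ is the stratum total.
Stratum 1 (Site A): n = 5623; a·d/n = 368·2336/5623 = 152.8807; b·c/n = 1924·995/5623 = 340.4553
Stratum 2 (Site B): n = 1593; a·d/n = 81·715/1593 = 36.3559; b·c/n = 133·664/1593 = 55.4375
OR_MH = (152.8807 + 36.3559) / (340.4553 + 55.4375) = 189.2366 / 395.8928 = 0.47800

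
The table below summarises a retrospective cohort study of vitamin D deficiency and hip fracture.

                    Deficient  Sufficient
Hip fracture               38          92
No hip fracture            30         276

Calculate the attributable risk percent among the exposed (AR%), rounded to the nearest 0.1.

Reading the table with exposure as columns: a = 38 (Deficient, case), b = 30 (Deficient, non-case), c = 92 (Sufficient, case), d = 276.
Risk in exposed = 38/68 = 0.55882; risk in unexposed = 92/368 = 0.25000.
RR = 0.55882/0.25000 = 2.23529
AR% = (RR − 1)/RR × 100 = (2.23529 − 1)/2.23529 × 100 = 55.2632%

55.3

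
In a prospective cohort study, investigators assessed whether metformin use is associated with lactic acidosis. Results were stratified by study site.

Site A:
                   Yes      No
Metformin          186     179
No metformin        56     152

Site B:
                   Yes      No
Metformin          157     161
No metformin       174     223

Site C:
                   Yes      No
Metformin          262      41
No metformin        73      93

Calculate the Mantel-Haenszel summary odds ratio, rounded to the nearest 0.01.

2.38

OR_MH = Σ(aᵢdᵢ/nᵢ) / Σ(bᵢcᵢ/nᵢ), where nᵢ is the stratum total.
Stratum 1 (Site A): n = 573; a·d/n = 186·152/573 = 49.3403; b·c/n = 179·56/573 = 17.4939
Stratum 2 (Site B): n = 715; a·d/n = 157·223/715 = 48.9664; b·c/n = 161·174/715 = 39.1804
Stratum 3 (Site C): n = 469; a·d/n = 262·93/469 = 51.9531; b·c/n = 41·73/469 = 6.3817
OR_MH = (49.3403 + 48.9664 + 51.9531) / (17.4939 + 39.1804 + 6.3817) = 150.2598 / 63.0560 = 2.38296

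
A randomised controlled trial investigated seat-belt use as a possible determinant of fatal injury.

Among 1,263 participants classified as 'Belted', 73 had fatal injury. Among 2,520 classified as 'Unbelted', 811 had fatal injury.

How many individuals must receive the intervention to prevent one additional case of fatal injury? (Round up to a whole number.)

4

Risk in treated group = 73/1263 = 0.05780; risk in control = 811/2520 = 0.32183.
Absolute risk reduction = 0.32183 − 0.05780 = 0.26403
NNT = 1 / ARR = 1 / 0.26403 = 3.787 → round up → 4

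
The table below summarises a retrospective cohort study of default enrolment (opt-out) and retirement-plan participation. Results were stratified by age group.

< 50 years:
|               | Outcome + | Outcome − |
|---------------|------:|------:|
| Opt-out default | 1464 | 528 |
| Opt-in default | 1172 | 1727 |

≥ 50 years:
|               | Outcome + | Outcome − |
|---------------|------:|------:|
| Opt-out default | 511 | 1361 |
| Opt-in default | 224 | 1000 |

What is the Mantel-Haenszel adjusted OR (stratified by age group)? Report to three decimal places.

OR_MH = Σ(aᵢdᵢ/nᵢ) / Σ(bᵢcᵢ/nᵢ), where nᵢ is the stratum total.
Stratum 1 (< 50 years): n = 4891; a·d/n = 1464·1727/4891 = 516.9348; b·c/n = 528·1172/4891 = 126.5214
Stratum 2 (≥ 50 years): n = 3096; a·d/n = 511·1000/3096 = 165.0517; b·c/n = 1361·224/3096 = 98.4703
OR_MH = (516.9348 + 165.0517) / (126.5214 + 98.4703) = 681.9865 / 224.9917 = 3.03116

3.031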